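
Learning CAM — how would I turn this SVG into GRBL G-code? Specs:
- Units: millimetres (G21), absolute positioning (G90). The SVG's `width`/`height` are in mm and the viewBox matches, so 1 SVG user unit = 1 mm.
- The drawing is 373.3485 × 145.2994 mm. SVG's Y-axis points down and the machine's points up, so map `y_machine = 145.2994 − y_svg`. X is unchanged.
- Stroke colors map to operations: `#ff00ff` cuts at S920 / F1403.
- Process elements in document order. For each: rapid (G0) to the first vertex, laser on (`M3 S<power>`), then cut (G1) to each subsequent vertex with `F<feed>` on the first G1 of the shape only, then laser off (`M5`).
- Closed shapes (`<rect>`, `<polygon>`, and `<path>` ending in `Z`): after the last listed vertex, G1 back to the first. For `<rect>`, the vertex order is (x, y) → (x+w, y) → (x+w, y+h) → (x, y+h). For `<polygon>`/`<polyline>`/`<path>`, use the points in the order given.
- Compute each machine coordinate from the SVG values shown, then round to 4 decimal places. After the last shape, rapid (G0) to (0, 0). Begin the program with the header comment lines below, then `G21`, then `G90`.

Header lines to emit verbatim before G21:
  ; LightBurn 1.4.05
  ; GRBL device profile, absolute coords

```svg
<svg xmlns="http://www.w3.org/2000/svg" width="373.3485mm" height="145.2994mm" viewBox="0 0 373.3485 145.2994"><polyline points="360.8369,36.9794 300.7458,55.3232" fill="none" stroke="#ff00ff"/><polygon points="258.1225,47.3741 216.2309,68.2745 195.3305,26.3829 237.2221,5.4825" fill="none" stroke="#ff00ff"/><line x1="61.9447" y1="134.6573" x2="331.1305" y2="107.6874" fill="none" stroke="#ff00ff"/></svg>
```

1 u = 1 mm; y_m = 145.2994 − y.

[1] `<polyline>` line segment, #ff00ff→cut S920 F1403: (360.8369,108.3200) → (300.7458,89.9762)

[2] `<polygon>` regular polygon, #ff00ff→cut S920 F1403: (258.1225,97.9253) → (216.2309,77.0249) → (195.3305,118.9165) → (237.2221,139.8169) → (258.1225,97.9253) (closed)

[3] `<line>` line segment, #ff00ff→cut S920 F1403: (61.9447,10.6421) → (331.1305,37.6120)

; LightBurn 1.4.05
; GRBL device profile, absolute coords
G21
G90
G0 X360.8369 Y108.3200
M3 S920
G1 X300.7458 Y89.9762 F1403
M5
G0 X258.1225 Y97.9253
M3 S920
G1 X216.2309 Y77.0249 F1403
G1 X195.3305 Y118.9165
G1 X237.2221 Y139.8169
G1 X258.1225 Y97.9253
M5
G0 X61.9447 Y10.6421
M3 S920
G1 X331.1305 Y37.6120 F1403
M5
G0 X0.0000 Y0.0000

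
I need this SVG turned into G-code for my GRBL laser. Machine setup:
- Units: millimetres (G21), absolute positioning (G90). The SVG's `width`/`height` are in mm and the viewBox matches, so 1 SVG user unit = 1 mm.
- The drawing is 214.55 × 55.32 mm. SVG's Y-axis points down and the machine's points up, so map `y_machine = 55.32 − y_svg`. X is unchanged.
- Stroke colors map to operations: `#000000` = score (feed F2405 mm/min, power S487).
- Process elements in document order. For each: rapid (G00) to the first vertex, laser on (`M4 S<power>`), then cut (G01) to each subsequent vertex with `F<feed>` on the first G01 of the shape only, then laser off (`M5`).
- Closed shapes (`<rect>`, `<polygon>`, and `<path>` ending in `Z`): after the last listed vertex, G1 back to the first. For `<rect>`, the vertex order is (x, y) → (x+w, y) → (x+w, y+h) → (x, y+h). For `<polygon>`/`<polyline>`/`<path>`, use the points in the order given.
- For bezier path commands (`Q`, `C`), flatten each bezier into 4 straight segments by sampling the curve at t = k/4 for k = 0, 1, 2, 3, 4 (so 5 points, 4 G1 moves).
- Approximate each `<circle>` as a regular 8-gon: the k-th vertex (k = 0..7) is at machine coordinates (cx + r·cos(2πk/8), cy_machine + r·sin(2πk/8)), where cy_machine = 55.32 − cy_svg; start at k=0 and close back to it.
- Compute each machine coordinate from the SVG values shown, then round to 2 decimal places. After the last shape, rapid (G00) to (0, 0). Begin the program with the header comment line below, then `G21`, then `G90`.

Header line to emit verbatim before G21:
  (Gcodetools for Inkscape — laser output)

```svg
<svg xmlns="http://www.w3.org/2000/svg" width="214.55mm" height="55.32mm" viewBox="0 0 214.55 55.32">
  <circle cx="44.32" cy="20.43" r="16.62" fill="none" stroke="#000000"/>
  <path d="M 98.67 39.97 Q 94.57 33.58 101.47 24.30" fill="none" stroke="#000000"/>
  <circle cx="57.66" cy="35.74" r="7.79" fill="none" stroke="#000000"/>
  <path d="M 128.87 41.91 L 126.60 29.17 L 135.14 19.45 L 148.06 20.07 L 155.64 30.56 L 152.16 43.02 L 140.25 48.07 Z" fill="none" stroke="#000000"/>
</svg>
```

Since the viewBox matches the mm dimensions, user units are millimetres directly. The only transform is the Y-flip y_m = 55.32 − y_svg.

Shape 1 is a circle drawn with `<circle>`. Its stroke #000000 means score at S487, F2405. After flipping Y the toolpath is (60.94,34.89) → (56.07,46.64) → (44.32,51.51) → (32.57,46.64) → (27.70,34.89) → (32.57,23.14) → (44.32,18.27) → (56.07,23.14) → (60.94,34.89), returning to the start.

Shape 2 is a quadratic bezier drawn with `<path>`. Its stroke #000000 means score at S487, F2405. After flipping Y the toolpath is (98.67,15.35) → (97.31,18.73) → (97.32,22.46) → (98.71,26.56) → (101.47,31.02).

Shape 3 is a circle drawn with `<circle>`. Its stroke #000000 means score at S487, F2405. After flipping Y the toolpath is (65.45,19.58) → (63.17,25.09) → (57.66,27.37) → (52.15,25.09) → (49.87,19.58) → (52.15,14.07) → (57.66,11.79) → (63.17,14.07) → (65.45,19.58), returning to the start.

Shape 4 is a regular polygon drawn with `<path>`. Its stroke #000000 means score at S487, F2405. After flipping Y the toolpath is (128.87,13.41) → (126.60,26.15) → (135.14,35.87) → (148.06,35.25) → (155.64,24.76) → (152.16,12.30) → (140.25,7.25) → (128.87,13.41), returning to the start.

(Gcodetools for Inkscape — laser output)
G21
G90
G00 X60.94 Y34.89
M4 S487
G01 X56.07 Y46.64 F2405
G01 X44.32 Y51.51
G01 X32.57 Y46.64
G01 X27.70 Y34.89
G01 X32.57 Y23.14
G01 X44.32 Y18.27
G01 X56.07 Y23.14
G01 X60.94 Y34.89
M5
G00 X98.67 Y15.35
M4 S487
G01 X97.31 Y18.73 F2405
G01 X97.32 Y22.46
G01 X98.71 Y26.56
G01 X101.47 Y31.02
M5
G00 X65.45 Y19.58
M4 S487
G01 X63.17 Y25.09 F2405
G01 X57.66 Y27.37
G01 X52.15 Y25.09
G01 X49.87 Y19.58
G01 X52.15 Y14.07
G01 X57.66 Y11.79
G01 X63.17 Y14.07
G01 X65.45 Y19.58
M5
G00 X128.87 Y13.41
M4 S487
G01 X126.60 Y26.15 F2405
G01 X135.14 Y35.87
G01 X148.06 Y35.25
G01 X155.64 Y24.76
G01 X152.16 Y12.30
G01 X140.25 Y7.25
G01 X128.87 Y13.41
M5
G00 X0.00 Y0.00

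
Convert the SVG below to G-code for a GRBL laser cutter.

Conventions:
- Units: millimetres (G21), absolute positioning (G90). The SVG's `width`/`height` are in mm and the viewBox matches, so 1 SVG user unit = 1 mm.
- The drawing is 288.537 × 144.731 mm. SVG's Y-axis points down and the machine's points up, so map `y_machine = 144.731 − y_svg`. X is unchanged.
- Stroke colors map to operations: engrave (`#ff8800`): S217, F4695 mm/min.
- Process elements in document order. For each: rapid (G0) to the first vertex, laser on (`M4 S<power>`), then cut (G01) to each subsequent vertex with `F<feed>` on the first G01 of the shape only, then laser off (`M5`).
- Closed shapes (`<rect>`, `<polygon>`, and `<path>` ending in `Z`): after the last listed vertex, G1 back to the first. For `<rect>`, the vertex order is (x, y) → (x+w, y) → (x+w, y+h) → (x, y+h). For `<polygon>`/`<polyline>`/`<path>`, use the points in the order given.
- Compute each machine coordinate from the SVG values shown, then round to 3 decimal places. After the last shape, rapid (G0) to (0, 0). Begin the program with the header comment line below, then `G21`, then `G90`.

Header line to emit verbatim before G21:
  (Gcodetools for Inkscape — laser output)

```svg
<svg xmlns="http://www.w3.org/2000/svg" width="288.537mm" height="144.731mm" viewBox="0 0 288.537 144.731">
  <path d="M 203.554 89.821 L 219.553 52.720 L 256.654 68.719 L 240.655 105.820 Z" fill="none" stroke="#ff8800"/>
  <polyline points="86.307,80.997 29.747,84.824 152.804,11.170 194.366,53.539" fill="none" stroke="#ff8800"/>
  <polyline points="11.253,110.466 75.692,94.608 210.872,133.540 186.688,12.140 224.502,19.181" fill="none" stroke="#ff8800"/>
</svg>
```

(Gcodetools for Inkscape — laser output)
G21
G90
G0 X203.554 Y54.910
M4 S217
G01 X219.553 Y92.011 F4695
G01 X256.654 Y76.012
G01 X240.655 Y38.911
G01 X203.554 Y54.910
M5
G0 X86.307 Y63.734
M4 S217
G01 X29.747 Y59.907 F4695
G01 X152.804 Y133.561
G01 X194.366 Y91.192
M5
G0 X11.253 Y34.265
M4 S217
G01 X75.692 Y50.123 F4695
G01 X210.872 Y11.191
G01 X186.688 Y132.591
G01 X224.502 Y125.550
M5
G0 X0.000 Y0.000

viewBox `0 0 288.537 144.731` with mm width/height → 1 unit = 1 mm. Flip: y_m = 144.731 − y_svg.

**Shape 1** — `<path>` regular polygon, stroke `#ff8800` → engrave (S217, F4695). Machine vertices: (203.554,54.910) → (219.553,92.011) → (256.654,76.012) → (240.655,38.911) → (203.554,54.910). Closed: final G1 returns to the first vertex.

**Shape 2** — `<polyline>` open polyline, stroke `#ff8800` → engrave (S217, F4695). Machine vertices: (86.307,63.734) → (29.747,59.907) → (152.804,133.561) → (194.366,91.192). Open path.

**Shape 3** — `<polyline>` open polyline, stroke `#ff8800` → engrave (S217, F4695). Machine vertices: (11.253,34.265) → (75.692,50.123) → (210.872,11.191) → (186.688,132.591) → (224.502,125.550). Open path.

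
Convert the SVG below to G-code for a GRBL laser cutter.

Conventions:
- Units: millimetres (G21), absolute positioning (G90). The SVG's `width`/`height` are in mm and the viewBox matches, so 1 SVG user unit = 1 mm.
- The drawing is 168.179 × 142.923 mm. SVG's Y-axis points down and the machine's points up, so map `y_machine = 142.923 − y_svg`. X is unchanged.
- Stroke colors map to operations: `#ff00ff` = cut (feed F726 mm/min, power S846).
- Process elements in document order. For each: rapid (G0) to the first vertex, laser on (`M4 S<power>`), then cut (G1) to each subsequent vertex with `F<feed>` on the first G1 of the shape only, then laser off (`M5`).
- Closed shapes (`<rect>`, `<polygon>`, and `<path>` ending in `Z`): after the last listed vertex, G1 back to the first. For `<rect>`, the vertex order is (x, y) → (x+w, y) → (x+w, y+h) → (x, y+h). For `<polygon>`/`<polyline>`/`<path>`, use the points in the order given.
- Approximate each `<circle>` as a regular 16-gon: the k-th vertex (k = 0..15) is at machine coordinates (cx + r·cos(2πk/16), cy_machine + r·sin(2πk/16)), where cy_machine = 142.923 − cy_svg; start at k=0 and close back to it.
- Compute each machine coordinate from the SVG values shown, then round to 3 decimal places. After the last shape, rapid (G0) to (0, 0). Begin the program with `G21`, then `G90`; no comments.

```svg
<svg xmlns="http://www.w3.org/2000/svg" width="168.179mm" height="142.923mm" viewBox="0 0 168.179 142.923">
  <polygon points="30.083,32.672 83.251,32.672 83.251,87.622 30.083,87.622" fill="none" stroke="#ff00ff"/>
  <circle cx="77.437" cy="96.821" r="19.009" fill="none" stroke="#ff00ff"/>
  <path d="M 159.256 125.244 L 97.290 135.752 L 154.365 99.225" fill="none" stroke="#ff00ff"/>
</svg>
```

G21
G90
G0 X30.083 Y110.251
M4 S846
G1 X83.251 Y110.251 F726
G1 X83.251 Y55.301
G1 X30.083 Y55.301
G1 X30.083 Y110.251
M5
G0 X96.446 Y46.102
M4 S846
G1 X94.999 Y53.376 F726
G1 X90.878 Y59.543
G1 X84.711 Y63.664
G1 X77.437 Y65.111
G1 X70.163 Y63.664
G1 X63.996 Y59.543
G1 X59.875 Y53.376
G1 X58.428 Y46.102
G1 X59.875 Y38.828
G1 X63.996 Y32.661
G1 X70.163 Y28.540
G1 X77.437 Y27.093
G1 X84.711 Y28.540
G1 X90.878 Y32.661
G1 X94.999 Y38.828
G1 X96.446 Y46.102
M5
G0 X159.256 Y17.679
M4 S846
G1 X97.290 Y7.171 F726
G1 X154.365 Y43.698
M5
G0 X0.000 Y0.000

1 u = 1 mm; y_m = 142.923 − y.

[1] `<polygon>` rectangle, #ff00ff→cut S846 F726: (30.083,110.251) → (83.251,110.251) → (83.251,55.301) → (30.083,55.301) → (30.083,110.251) (closed)

[2] `<circle>` circle, #ff00ff→cut S846 F726: (96.446,46.102) → (94.999,53.376) → (90.878,59.543) → (84.711,63.664) → (77.437,65.111) → (70.163,63.664) → (63.996,59.543) → (59.875,53.376) → (58.428,46.102) → (59.875,38.828) → (63.996,32.661) → (70.163,28.540) → (77.437,27.093) → (84.711,28.540) → (90.878,32.661) → (94.999,38.828) → (96.446,46.102) (closed)

[3] `<path>` open polyline, #ff00ff→cut S846 F726: (159.256,17.679) → (97.290,7.171) → (154.365,43.698)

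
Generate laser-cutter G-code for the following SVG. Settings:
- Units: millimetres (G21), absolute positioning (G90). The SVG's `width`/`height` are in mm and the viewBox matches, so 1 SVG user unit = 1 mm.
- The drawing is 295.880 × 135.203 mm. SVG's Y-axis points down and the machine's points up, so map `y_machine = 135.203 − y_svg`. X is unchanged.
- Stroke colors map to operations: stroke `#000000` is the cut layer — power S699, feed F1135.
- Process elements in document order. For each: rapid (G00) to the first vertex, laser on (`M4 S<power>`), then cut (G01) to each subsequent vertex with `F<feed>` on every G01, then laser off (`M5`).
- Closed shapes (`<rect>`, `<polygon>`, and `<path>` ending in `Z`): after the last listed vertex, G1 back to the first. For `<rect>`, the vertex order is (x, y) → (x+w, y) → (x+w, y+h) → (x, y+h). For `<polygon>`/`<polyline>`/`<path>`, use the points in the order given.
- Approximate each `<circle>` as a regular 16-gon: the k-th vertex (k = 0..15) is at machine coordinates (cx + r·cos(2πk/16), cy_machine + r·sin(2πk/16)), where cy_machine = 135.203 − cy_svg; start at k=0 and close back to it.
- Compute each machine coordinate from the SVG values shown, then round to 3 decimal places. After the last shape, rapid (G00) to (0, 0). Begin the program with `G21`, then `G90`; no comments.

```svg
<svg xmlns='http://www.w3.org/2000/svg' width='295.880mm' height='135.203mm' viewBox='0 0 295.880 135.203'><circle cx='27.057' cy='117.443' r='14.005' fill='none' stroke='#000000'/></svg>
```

G21
G90
G00 X41.062 Y17.760
M4 S699
G01 X39.996 Y23.119 F1135
G01 X36.960 Y27.663 F1135
G01 X32.416 Y30.699 F1135
G01 X27.057 Y31.765 F1135
G01 X21.698 Y30.699 F1135
G01 X17.154 Y27.663 F1135
G01 X14.118 Y23.119 F1135
G01 X13.052 Y17.760 F1135
G01 X14.118 Y12.401 F1135
G01 X17.154 Y7.857 F1135
G01 X21.698 Y4.821 F1135
G01 X27.057 Y3.755 F1135
G01 X32.416 Y4.821 F1135
G01 X36.960 Y7.857 F1135
G01 X39.996 Y12.401 F1135
G01 X41.062 Y17.760 F1135
M5
G00 X0.000 Y0.000

1 u = 1 mm; y_m = 135.203 − y.

[1] `<circle>` circle, #000000→cut S699 F1135: (41.062,17.760) → (39.996,23.119) → (36.960,27.663) → (32.416,30.699) → (27.057,31.765) → (21.698,30.699) → (17.154,27.663) → (14.118,23.119) → (13.052,17.760) → (14.118,12.401) → (17.154,7.857) → (21.698,4.821) → (27.057,3.755) → (32.416,4.821) → (36.960,7.857) → (39.996,12.401) → (41.062,17.760) (closed)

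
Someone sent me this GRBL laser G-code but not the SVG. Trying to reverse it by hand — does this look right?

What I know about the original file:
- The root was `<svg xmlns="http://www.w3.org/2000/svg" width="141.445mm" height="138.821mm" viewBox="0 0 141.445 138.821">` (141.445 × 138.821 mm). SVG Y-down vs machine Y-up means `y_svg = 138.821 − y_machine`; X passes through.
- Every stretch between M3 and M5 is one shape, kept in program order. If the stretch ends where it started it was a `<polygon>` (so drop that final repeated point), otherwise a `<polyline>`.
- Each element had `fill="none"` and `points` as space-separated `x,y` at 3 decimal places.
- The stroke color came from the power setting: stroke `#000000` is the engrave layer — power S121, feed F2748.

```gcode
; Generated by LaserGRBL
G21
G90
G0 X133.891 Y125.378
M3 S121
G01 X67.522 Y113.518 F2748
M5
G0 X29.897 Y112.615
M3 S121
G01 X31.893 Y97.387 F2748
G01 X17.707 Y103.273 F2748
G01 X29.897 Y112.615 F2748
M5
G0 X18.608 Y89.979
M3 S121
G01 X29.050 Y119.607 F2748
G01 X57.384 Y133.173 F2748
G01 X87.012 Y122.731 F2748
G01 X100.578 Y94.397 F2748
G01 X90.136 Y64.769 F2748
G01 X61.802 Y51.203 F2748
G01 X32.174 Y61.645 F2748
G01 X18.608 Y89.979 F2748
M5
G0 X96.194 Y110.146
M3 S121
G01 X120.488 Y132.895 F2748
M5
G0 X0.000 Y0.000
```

<svg xmlns="http://www.w3.org/2000/svg" width="141.445mm" height="138.821mm" viewBox="0 0 141.445 138.821">
  <polyline points="133.891,13.443 67.522,25.303" fill="none" stroke="#000000"/>
  <polygon points="29.897,26.206 31.893,41.434 17.707,35.548" fill="none" stroke="#000000"/>
  <polygon points="18.608,48.842 29.050,19.214 57.384,5.648 87.012,16.090 100.578,44.424 90.136,74.052 61.802,87.618 32.174,77.176" fill="none" stroke="#000000"/>
  <polyline points="96.194,28.675 120.488,5.926" fill="none" stroke="#000000"/>
</svg>

y_svg = 138.821 − y_m. Every run uses S121, so all elements get stroke `#000000` (engrave).

[1] open run; points: 133.891,13.443 67.522,25.303

[2] closed run; points: 29.897,26.206 31.893,41.434 17.707,35.548

[3] closed run; points: 18.608,48.842 29.050,19.214 57.384,5.648 87.012,16.090 100.578,44.424 90.136,74.052 61.802,87.618 32.174,77.176

[4] open run; points: 96.194,28.675 120.488,5.926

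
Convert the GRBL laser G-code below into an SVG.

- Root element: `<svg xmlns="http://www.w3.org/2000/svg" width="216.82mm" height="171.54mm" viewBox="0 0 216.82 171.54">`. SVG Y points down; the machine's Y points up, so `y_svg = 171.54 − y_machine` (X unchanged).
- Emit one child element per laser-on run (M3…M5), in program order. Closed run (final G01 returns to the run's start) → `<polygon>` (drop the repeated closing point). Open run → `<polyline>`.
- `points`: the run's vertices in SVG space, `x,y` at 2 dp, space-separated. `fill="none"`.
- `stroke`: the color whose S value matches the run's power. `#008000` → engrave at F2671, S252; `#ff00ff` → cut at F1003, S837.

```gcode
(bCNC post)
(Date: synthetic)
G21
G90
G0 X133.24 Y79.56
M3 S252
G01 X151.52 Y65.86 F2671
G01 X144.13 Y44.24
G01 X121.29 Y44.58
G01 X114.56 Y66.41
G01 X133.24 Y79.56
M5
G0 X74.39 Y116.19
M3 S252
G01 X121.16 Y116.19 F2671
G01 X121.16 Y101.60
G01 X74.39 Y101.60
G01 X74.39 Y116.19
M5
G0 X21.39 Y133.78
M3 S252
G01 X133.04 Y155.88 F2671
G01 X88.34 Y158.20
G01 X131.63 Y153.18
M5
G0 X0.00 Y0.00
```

y_svg = 171.54 − y_m. Every run uses S252, so all elements get stroke `#008000` (engrave).

[1] closed run; points: 133.24,91.98 151.52,105.68 144.13,127.30 121.29,126.96 114.56,105.13

[2] closed run; points: 74.39,55.35 121.16,55.35 121.16,69.94 74.39,69.94

[3] open run; points: 21.39,37.76 133.04,15.66 88.34,13.34 131.63,18.36

<svg xmlns="http://www.w3.org/2000/svg" width="216.82mm" height="171.54mm" viewBox="0 0 216.82 171.54">
  <polygon points="133.24,91.98 151.52,105.68 144.13,127.30 121.29,126.96 114.56,105.13" fill="none" stroke="#008000"/>
  <polygon points="74.39,55.35 121.16,55.35 121.16,69.94 74.39,69.94" fill="none" stroke="#008000"/>
  <polyline points="21.39,37.76 133.04,15.66 88.34,13.34 131.63,18.36" fill="none" stroke="#008000"/>
</svg>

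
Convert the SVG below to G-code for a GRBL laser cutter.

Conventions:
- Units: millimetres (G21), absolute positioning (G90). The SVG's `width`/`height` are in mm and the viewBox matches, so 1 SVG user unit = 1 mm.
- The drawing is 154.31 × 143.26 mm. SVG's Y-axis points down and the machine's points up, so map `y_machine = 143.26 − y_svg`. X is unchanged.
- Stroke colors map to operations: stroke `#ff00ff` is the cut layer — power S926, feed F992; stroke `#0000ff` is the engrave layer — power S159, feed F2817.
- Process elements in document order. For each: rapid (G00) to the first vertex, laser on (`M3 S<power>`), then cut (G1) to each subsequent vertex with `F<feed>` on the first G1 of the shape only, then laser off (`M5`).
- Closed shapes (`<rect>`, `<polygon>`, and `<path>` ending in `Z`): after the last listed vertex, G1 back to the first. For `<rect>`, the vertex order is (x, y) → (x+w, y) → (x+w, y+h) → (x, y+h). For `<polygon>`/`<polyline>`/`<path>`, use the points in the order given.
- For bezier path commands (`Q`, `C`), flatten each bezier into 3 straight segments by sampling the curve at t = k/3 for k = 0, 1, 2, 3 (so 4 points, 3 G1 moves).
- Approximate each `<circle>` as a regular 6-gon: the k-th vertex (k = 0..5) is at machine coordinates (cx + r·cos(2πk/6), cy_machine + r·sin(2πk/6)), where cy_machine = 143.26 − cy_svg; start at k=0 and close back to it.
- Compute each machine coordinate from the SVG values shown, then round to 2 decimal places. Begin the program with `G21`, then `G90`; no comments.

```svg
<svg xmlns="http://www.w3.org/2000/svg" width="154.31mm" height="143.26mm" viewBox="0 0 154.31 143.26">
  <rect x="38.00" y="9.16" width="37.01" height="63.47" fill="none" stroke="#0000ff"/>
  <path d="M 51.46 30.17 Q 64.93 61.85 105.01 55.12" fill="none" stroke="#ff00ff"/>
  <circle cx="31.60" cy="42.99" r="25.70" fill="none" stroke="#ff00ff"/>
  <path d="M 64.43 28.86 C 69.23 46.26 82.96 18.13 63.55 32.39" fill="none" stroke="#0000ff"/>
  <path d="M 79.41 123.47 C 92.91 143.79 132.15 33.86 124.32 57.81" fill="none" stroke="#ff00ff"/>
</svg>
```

viewBox `0 0 154.31 143.26` with mm width/height → 1 unit = 1 mm. Flip: y_m = 143.26 − y_svg.

**Shape 1** — `<rect>` rectangle, stroke `#0000ff` → engrave (S159, F2817). Machine vertices: (38.00,134.10) → (75.01,134.10) → (75.01,70.63) → (38.00,70.63) → (38.00,134.10). Closed: final G1 returns to the first vertex.

**Shape 2** — `<path>` quadratic bezier, stroke `#ff00ff` → cut (S926, F992). Control points (SVG): P0=(51.46,30.17), P1=(64.93,61.85), P2=(105.01,55.12); sampled at t=k/3. Machine vertices: (51.46,113.09) → (63.40,96.24) → (81.25,87.92) → (105.01,88.14). Open path.

**Shape 3** — `<circle>` circle, stroke `#ff00ff` → cut (S926, F992). Machine vertices: (57.30,100.27) → (44.45,122.53) → (18.75,122.53) → (5.90,100.27) → (18.75,78.01) → (44.45,78.01) → (57.30,100.27). Closed: final G1 returns to the first vertex.

**Shape 4** — `<path>` cubic bezier, stroke `#0000ff` → engrave (S159, F2817). Control points (SVG): P0=(64.43,28.86), P1=(69.23,46.26), P2=(82.96,18.13), P3=(63.55,32.39); sampled at t=k/3. Machine vertices: (64.43,114.40) → (70.65,108.92) → (73.47,114.26) → (63.55,110.87). Open path.

**Shape 5** — `<path>` cubic bezier, stroke `#ff00ff` → cut (S926, F992). Control points (SVG): P0=(79.41,123.47), P1=(92.91,143.79), P2=(132.15,33.86), P3=(124.32,57.81); sampled at t=k/3. Machine vertices: (79.41,19.79) → (98.79,33.10) → (119.16,74.56) → (124.32,85.45). Open path.

G21
G90
G00 X38.00 Y134.10
M3 S159
G1 X75.01 Y134.10 F2817
G1 X75.01 Y70.63
G1 X38.00 Y70.63
G1 X38.00 Y134.10
M5
G00 X51.46 Y113.09
M3 S926
G1 X63.40 Y96.24 F992
G1 X81.25 Y87.92
G1 X105.01 Y88.14
M5
G00 X57.30 Y100.27
M3 S926
G1 X44.45 Y122.53 F992
G1 X18.75 Y122.53
G1 X5.90 Y100.27
G1 X18.75 Y78.01
G1 X44.45 Y78.01
G1 X57.30 Y100.27
M5
G00 X64.43 Y114.40
M3 S159
G1 X70.65 Y108.92 F2817
G1 X73.47 Y114.26
G1 X63.55 Y110.87
M5
G00 X79.41 Y19.79
M3 S926
G1 X98.79 Y33.10 F992
G1 X119.16 Y74.56
G1 X124.32 Y85.45
M5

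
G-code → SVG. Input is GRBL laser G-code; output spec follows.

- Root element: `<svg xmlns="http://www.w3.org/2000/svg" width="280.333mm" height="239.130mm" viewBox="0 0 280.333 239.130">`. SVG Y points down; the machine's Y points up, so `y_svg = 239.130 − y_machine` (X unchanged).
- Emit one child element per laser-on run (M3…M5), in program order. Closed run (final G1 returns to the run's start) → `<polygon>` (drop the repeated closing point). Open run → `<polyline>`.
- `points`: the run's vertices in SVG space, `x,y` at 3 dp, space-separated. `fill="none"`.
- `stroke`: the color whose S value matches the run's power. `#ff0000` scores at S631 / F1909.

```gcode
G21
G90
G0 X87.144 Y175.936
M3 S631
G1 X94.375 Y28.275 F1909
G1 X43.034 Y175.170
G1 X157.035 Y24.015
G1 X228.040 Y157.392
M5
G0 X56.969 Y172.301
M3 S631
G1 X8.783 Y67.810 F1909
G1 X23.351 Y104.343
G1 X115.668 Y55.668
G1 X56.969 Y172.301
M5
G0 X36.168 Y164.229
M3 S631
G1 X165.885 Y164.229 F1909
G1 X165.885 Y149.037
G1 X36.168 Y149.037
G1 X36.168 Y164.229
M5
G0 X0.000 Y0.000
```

Each laser-on run becomes one SVG element. Flip Y back into SVG space with y_svg = 239.130 − y_machine. Every run uses S631, so all elements get stroke `#ff0000` (score).

Run 1: The run is open, so emit a `<polyline>` with points (Y-flipped): 87.144,63.194 94.375,210.855 43.034,63.960 157.035,215.115 228.040,81.738.

Run 2: The run returns to its start, so emit a `<polygon>` with points (Y-flipped): 56.969,66.829 8.783,171.320 23.351,134.787 115.668,183.462.

Run 3: The run returns to its start, so emit a `<polygon>` with points (Y-flipped): 36.168,74.901 165.885,74.901 165.885,90.093 36.168,90.093.

<svg xmlns="http://www.w3.org/2000/svg" width="280.333mm" height="239.130mm" viewBox="0 0 280.333 239.130">
  <polyline points="87.144,63.194 94.375,210.855 43.034,63.960 157.035,215.115 228.040,81.738" fill="none" stroke="#ff0000"/>
  <polygon points="56.969,66.829 8.783,171.320 23.351,134.787 115.668,183.462" fill="none" stroke="#ff0000"/>
  <polygon points="36.168,74.901 165.885,74.901 165.885,90.093 36.168,90.093" fill="none" stroke="#ff0000"/>
</svg>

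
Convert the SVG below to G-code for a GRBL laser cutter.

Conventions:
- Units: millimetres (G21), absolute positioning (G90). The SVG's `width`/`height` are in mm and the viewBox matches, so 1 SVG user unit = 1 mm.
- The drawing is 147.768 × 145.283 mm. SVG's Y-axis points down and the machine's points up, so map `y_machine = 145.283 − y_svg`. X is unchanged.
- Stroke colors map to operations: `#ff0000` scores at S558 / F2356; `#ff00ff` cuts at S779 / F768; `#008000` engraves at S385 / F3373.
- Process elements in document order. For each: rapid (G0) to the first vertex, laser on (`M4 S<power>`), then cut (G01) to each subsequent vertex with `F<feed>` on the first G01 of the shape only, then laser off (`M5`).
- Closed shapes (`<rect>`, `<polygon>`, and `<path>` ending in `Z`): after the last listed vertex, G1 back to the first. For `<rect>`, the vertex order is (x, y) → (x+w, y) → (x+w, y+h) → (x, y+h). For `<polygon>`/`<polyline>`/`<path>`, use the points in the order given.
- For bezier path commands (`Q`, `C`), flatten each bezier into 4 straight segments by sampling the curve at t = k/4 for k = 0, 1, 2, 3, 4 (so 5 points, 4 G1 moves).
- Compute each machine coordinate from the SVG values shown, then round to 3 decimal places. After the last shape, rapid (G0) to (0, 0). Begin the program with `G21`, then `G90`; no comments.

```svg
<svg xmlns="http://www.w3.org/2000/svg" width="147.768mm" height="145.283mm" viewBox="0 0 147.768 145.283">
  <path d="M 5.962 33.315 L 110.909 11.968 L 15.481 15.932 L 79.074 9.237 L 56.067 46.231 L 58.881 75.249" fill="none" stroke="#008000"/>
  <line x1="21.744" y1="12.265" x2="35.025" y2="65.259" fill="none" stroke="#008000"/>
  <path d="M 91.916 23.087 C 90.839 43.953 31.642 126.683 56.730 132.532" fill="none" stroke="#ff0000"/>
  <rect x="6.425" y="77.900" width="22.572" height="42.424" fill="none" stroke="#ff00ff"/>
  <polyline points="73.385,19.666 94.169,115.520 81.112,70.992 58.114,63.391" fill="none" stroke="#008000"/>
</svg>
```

G21
G90
G0 X5.962 Y111.968
M4 S385
G01 X110.909 Y133.315 F3373
G01 X15.481 Y129.351
G01 X79.074 Y136.046
G01 X56.067 Y99.052
G01 X58.881 Y70.034
M5
G0 X21.744 Y133.018
M4 S385
G01 X35.025 Y80.024 F3373
M5
G0 X91.916 Y122.196
M4 S558
G01 X82.436 Y97.115 F2356
G01 X64.511 Y61.842
G01 X51.492 Y29.385
G01 X56.730 Y12.751
M5
G0 X6.425 Y67.383
M4 S779
G01 X28.997 Y67.383 F768
G01 X28.997 Y24.959
G01 X6.425 Y24.959
G01 X6.425 Y67.383
M5
G0 X73.385 Y125.617
M4 S385
G01 X94.169 Y29.763 F3373
G01 X81.112 Y74.291
G01 X58.114 Y81.892
M5
G0 X0.000 Y0.000

1 u = 1 mm; y_m = 145.283 − y.

[1] `<path>` open polyline, #008000→engrave S385 F3373: (5.962,111.968) → (110.909,133.315) → (15.481,129.351) → (79.074,136.046) → (56.067,99.052) → (58.881,70.034)

[2] `<line>` line segment, #008000→engrave S385 F3373: (21.744,133.018) → (35.025,80.024)

[3] `<path>` cubic bezier, #ff0000→score S558 F2356: (91.916,122.196) → (82.436,97.115) → (64.511,61.842) → (51.492,29.385) → (56.730,12.751)

[4] `<rect>` rectangle, #ff00ff→cut S779 F768: (6.425,67.383) → (28.997,67.383) → (28.997,24.959) → (6.425,24.959) → (6.425,67.383) (closed)

[5] `<polyline>` open polyline, #008000→engrave S385 F3373: (73.385,125.617) → (94.169,29.763) → (81.112,74.291) → (58.114,81.892)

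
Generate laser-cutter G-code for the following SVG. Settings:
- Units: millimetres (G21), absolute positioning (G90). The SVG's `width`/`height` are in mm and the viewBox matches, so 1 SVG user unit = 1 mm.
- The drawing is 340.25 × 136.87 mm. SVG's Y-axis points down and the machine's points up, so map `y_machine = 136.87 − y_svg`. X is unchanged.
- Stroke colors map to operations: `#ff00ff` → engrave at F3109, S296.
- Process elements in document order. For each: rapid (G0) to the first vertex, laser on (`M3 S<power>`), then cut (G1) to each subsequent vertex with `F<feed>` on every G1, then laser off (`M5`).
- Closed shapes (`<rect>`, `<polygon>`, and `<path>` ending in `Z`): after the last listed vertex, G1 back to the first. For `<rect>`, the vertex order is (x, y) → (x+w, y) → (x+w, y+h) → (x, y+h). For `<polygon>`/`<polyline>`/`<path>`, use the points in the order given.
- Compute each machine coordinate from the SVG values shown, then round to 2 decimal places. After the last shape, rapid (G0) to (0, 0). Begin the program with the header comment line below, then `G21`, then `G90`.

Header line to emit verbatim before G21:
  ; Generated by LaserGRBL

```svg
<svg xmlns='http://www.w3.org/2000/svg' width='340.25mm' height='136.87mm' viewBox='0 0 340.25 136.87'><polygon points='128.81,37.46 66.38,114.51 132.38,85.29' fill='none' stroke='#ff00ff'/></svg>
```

; Generated by LaserGRBL
G21
G90
G0 X128.81 Y99.41
M3 S296
G1 X66.38 Y22.36 F3109
G1 X132.38 Y51.58 F3109
G1 X128.81 Y99.41 F3109
M5
G0 X0.00 Y0.00

viewBox `0 0 340.25 136.87` with mm width/height → 1 unit = 1 mm. Flip: y_m = 136.87 − y_svg.

**Shape 1** — `<polygon>` closed polygon, stroke `#ff00ff` → engrave (S296, F3109). Machine vertices: (128.81,99.41) → (66.38,22.36) → (132.38,51.58) → (128.81,99.41). Closed: final G1 returns to the first vertex.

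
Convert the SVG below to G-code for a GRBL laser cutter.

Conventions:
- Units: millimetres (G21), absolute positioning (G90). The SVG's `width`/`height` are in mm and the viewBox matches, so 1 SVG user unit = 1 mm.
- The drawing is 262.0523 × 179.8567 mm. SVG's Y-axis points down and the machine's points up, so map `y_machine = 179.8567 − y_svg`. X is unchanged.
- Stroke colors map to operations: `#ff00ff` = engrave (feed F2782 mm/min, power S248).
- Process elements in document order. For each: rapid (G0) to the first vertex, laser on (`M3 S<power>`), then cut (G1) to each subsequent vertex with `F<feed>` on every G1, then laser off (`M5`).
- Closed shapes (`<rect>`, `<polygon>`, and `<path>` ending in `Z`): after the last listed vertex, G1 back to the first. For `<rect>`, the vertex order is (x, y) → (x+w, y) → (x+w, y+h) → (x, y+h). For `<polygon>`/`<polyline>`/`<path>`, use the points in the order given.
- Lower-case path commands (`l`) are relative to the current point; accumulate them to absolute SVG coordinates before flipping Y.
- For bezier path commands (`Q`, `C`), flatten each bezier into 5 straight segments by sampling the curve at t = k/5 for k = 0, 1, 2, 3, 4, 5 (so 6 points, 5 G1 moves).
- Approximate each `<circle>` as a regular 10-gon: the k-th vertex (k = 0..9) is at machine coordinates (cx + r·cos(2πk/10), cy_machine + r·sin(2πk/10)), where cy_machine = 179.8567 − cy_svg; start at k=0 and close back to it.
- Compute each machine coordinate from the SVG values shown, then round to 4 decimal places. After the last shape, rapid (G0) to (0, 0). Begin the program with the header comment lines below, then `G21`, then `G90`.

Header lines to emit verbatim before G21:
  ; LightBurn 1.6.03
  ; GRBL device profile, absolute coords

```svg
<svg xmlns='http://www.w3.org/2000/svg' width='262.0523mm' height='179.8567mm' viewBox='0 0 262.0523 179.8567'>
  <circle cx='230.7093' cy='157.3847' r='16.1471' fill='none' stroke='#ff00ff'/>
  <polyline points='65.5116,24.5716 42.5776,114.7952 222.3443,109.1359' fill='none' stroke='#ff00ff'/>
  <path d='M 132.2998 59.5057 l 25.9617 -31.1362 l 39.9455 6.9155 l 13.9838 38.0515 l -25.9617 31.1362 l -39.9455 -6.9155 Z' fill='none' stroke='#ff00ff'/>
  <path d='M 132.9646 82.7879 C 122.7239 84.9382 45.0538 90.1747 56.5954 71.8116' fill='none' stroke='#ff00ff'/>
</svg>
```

1 u = 1 mm; y_m = 179.8567 − y.

[1] `<circle>` circle, #ff00ff→engrave S248 F2782: (246.8564,22.4720) → (243.7726,31.9630) → (235.6990,37.8288) → (225.7196,37.8288) → (217.6460,31.9630) → (214.5622,22.4720) → (217.6460,12.9810) → (225.7196,7.1152) → (235.6990,7.1152) → (243.7726,12.9810) → (246.8564,22.4720) (closed)

[2] `<polyline>` open polyline, #ff00ff→engrave S248 F2782: (65.5116,155.2851) → (42.5776,65.0615) → (222.3443,70.7208)

[3] `<path>` regular polygon, #ff00ff→engrave S248 F2782: (132.2998,120.3510) → (158.2615,151.4872) → (198.2070,144.5717) → (212.1908,106.5202) → (186.2291,75.3840) → (146.2836,82.2995) → (132.2998,120.3510) (closed)

[4] `<path>` cubic bezier, #ff00ff→engrave S248 F2782: (132.9646,97.0688) → (119.9818,95.6218) → (98.3347,94.7150) → (75.5421,95.6293) → (59.1227,99.6457) → (56.5954,108.0451)

; LightBurn 1.6.03
; GRBL device profile, absolute coords
G21
G90
G0 X246.8564 Y22.4720
M3 S248
G1 X243.7726 Y31.9630 F2782
G1 X235.6990 Y37.8288 F2782
G1 X225.7196 Y37.8288 F2782
G1 X217.6460 Y31.9630 F2782
G1 X214.5622 Y22.4720 F2782
G1 X217.6460 Y12.9810 F2782
G1 X225.7196 Y7.1152 F2782
G1 X235.6990 Y7.1152 F2782
G1 X243.7726 Y12.9810 F2782
G1 X246.8564 Y22.4720 F2782
M5
G0 X65.5116 Y155.2851
M3 S248
G1 X42.5776 Y65.0615 F2782
G1 X222.3443 Y70.7208 F2782
M5
G0 X132.2998 Y120.3510
M3 S248
G1 X158.2615 Y151.4872 F2782
G1 X198.2070 Y144.5717 F2782
G1 X212.1908 Y106.5202 F2782
G1 X186.2291 Y75.3840 F2782
G1 X146.2836 Y82.2995 F2782
G1 X132.2998 Y120.3510 F2782
M5
G0 X132.9646 Y97.0688
M3 S248
G1 X119.9818 Y95.6218 F2782
G1 X98.3347 Y94.7150 F2782
G1 X75.5421 Y95.6293 F2782
G1 X59.1227 Y99.6457 F2782
G1 X56.5954 Y108.0451 F2782
M5
G0 X0.0000 Y0.0000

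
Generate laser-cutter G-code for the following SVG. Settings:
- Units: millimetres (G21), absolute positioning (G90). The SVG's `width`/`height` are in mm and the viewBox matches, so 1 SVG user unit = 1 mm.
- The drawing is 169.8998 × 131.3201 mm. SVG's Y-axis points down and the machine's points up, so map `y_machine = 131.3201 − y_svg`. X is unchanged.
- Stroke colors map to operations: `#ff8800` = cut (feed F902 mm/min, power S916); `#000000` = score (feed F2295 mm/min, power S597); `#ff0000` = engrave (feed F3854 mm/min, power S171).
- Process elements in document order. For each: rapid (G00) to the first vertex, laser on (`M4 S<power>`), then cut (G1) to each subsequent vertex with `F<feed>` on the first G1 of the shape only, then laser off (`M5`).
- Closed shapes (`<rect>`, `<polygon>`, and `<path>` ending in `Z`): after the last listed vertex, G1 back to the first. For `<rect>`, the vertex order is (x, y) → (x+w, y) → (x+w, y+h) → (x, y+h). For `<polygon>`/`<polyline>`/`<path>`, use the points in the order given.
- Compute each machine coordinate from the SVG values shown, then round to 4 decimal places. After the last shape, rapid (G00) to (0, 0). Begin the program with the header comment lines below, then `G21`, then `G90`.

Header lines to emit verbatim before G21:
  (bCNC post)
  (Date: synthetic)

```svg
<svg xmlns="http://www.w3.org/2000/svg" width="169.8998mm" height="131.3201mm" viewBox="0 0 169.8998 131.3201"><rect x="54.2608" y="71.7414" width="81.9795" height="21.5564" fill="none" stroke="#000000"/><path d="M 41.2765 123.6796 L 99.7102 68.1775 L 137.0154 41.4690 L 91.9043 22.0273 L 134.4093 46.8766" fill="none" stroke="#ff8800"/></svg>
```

(bCNC post)
(Date: synthetic)
G21
G90
G00 X54.2608 Y59.5787
M4 S597
G1 X136.2403 Y59.5787 F2295
G1 X136.2403 Y38.0223
G1 X54.2608 Y38.0223
G1 X54.2608 Y59.5787
M5
G00 X41.2765 Y7.6405
M4 S916
G1 X99.7102 Y63.1426 F902
G1 X137.0154 Y89.8511
G1 X91.9043 Y109.2928
G1 X134.4093 Y84.4435
M5
G00 X0.0000 Y0.0000

Since the viewBox matches the mm dimensions, user units are millimetres directly. The only transform is the Y-flip y_m = 131.3201 − y_svg.

Shape 1 is a rectangle drawn with `<rect>`. Its stroke #000000 means score at S597, F2295. After flipping Y the toolpath is (54.2608,59.5787) → (136.2403,59.5787) → (136.2403,38.0223) → (54.2608,38.0223) → (54.2608,59.5787), returning to the start.

Shape 2 is a open polyline drawn with `<path>`. Its stroke #ff8800 means cut at S916, F902. After flipping Y the toolpath is (41.2765,7.6405) → (99.7102,63.1426) → (137.0154,89.8511) → (91.9043,109.2928) → (134.4093,84.4435).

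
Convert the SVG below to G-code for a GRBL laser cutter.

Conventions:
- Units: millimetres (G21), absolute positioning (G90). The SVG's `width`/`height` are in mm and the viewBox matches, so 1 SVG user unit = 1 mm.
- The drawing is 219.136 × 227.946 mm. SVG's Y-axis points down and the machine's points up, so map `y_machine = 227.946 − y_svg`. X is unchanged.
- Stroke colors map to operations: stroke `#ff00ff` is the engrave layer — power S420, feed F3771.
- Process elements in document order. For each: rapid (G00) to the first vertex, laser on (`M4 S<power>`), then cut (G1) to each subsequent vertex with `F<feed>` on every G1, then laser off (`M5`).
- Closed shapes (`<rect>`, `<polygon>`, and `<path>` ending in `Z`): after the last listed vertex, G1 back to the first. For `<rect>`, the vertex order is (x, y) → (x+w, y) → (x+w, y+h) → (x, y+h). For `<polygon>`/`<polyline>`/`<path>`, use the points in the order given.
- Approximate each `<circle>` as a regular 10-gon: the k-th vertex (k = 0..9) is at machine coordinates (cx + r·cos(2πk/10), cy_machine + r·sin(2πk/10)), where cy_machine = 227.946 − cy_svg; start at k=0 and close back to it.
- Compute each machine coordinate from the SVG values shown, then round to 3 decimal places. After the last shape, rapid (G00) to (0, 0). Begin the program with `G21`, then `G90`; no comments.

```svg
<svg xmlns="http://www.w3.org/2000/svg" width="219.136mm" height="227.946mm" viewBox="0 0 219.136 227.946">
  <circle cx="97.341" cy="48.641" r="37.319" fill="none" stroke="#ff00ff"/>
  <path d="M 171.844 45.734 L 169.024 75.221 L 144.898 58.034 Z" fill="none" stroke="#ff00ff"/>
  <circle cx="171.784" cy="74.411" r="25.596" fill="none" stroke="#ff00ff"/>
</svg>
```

viewBox `0 0 219.136 227.946` with mm width/height → 1 unit = 1 mm. Flip: y_m = 227.946 − y_svg.

**Shape 1** — `<circle>` circle, stroke `#ff00ff` → engrave (S420, F3771). Machine vertices: (134.660,179.305) → (127.533,201.241) → (108.873,214.797) → (85.809,214.797) → (67.149,201.241) → (60.022,179.305) → (67.149,157.369) → (85.809,143.813) → (108.873,143.813) → (127.533,157.369) → (134.660,179.305). Closed: final G1 returns to the first vertex.

**Shape 2** — `<path>` regular polygon, stroke `#ff00ff` → engrave (S420, F3771). Machine vertices: (171.844,182.212) → (169.024,152.725) → (144.898,169.912) → (171.844,182.212). Closed: final G1 returns to the first vertex.

**Shape 3** — `<circle>` circle, stroke `#ff00ff` → engrave (S420, F3771). Machine vertices: (197.380,153.535) → (192.492,168.580) → (179.694,177.878) → (163.874,177.878) → (151.076,168.580) → (146.188,153.535) → (151.076,138.490) → (163.874,129.192) → (179.694,129.192) → (192.492,138.490) → (197.380,153.535). Closed: final G1 returns to the first vertex.

G21
G90
G00 X134.660 Y179.305
M4 S420
G1 X127.533 Y201.241 F3771
G1 X108.873 Y214.797 F3771
G1 X85.809 Y214.797 F3771
G1 X67.149 Y201.241 F3771
G1 X60.022 Y179.305 F3771
G1 X67.149 Y157.369 F3771
G1 X85.809 Y143.813 F3771
G1 X108.873 Y143.813 F3771
G1 X127.533 Y157.369 F3771
G1 X134.660 Y179.305 F3771
M5
G00 X171.844 Y182.212
M4 S420
G1 X169.024 Y152.725 F3771
G1 X144.898 Y169.912 F3771
G1 X171.844 Y182.212 F3771
M5
G00 X197.380 Y153.535
M4 S420
G1 X192.492 Y168.580 F3771
G1 X179.694 Y177.878 F3771
G1 X163.874 Y177.878 F3771
G1 X151.076 Y168.580 F3771
G1 X146.188 Y153.535 F3771
G1 X151.076 Y138.490 F3771
G1 X163.874 Y129.192 F3771
G1 X179.694 Y129.192 F3771
G1 X192.492 Y138.490 F3771
G1 X197.380 Y153.535 F3771
M5
G00 X0.000 Y0.000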